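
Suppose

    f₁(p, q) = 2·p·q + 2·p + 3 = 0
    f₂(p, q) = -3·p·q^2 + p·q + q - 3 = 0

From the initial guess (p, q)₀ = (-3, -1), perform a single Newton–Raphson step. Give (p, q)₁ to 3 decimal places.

(-3.500, -0.500)

At (-3, -1): F = (3.000, 8.000).
Jacobian J = [[2·q + 2, 2·p], [-3·q^2 + q, -6·p·q + p + 1]].
At the point, J = [[0.000, -6.000], [-4.000, -20.000]] (det J = -24.000).
Solving J·Δ = −F gives Δ = (-0.500, 0.500).
Then the next iterate is (p, q)₁ = (-3.500, -0.500).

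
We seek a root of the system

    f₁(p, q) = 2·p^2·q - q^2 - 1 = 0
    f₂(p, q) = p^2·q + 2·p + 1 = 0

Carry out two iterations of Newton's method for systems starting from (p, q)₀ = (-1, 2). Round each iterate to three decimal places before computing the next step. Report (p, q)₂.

At (-1, 2): F = (-1.000, 1.000).
Jacobian J = [[4·p·q, 2·p^2 - 2·q], [2·p·q + 2, p^2]].
At the point, J = [[-8.000, -2.000], [-2.000, 1.000]] (det J = -12.000).
Solving J·Δ = −F gives Δ = (0.083, -0.833).
Then the next iterate is (p, q)₁ = (-0.917, 1.167).
Round to (-0.917, 1.167) and repeat: F = (-0.39925, 0.14732), J = [[-4.28056, -0.65222], [-0.14028, 0.84089]].
Δ = (-0.065, -0.186), so (p, q)₂ = (-0.982, 0.981).

(-0.982, 0.981)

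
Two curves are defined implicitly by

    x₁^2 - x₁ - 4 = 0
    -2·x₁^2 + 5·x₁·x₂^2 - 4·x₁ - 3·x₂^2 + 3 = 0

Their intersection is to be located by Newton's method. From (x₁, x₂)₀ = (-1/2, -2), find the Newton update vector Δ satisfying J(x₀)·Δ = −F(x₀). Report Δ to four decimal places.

At (-1/2, -2): F = (-3.2500, -17.5000).
Jacobian J = [[2·x₁ - 1, 0], [-4·x₁ + 5·x₂^2 - 4, 10·x₁·x₂ - 6·x₂]].
At the point, J = [[-2.0000, 0.0000], [18.0000, 22.0000]] (det J = -44.0000).
Solving J·Δ = −F gives Δ = (-1.6250, 2.1250).

(-1.6250, 2.1250)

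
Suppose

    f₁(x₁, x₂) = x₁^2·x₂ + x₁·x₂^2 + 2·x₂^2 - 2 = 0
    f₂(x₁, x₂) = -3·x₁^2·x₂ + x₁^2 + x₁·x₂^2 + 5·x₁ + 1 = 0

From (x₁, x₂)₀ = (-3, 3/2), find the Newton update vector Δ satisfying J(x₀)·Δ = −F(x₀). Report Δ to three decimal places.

At (-3, 3/2): F = (9.250, -52.250).
Jacobian J = [[2·x₁·x₂ + x₂^2, x₁^2 + 2·x₁·x₂ + 4·x₂], [-6·x₁·x₂ + 2·x₁ + x₂^2 + 5, -3·x₁^2 + 2·x₁·x₂]].
At the point, J = [[-6.750, 6.000], [28.250, -36.000]] (det J = 73.500).
Solving J·Δ = −F gives Δ = (0.265, -1.243).

(0.265, -1.243)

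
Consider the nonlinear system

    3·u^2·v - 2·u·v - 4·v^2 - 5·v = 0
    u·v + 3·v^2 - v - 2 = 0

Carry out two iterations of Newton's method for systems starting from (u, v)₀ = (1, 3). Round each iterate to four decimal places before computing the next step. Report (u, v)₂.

(1.7631, 0.8899)

At (1, 3): F = (-48.0000, 25.0000).
Jacobian J = [[6·u·v - 2·v, 3·u^2 - 2·u - 8·v - 5], [v, u + 6·v - 1]].
At the point, J = [[12.0000, -28.0000], [3.0000, 18.0000]] (det J = 300.0000).
Solving J·Δ = −F gives Δ = (0.5467, -1.4800).
Then the next iterate is (u, v)₁ = (1.5467, 1.5200).
Round to (1.5467, 1.5200) and repeat: F = (-10.634767, 5.762184), J = [[11.065904, -13.076557], [1.5200, 9.6667]].
Δ = (0.2164, -0.6301), so (u, v)₂ = (1.7631, 0.8899).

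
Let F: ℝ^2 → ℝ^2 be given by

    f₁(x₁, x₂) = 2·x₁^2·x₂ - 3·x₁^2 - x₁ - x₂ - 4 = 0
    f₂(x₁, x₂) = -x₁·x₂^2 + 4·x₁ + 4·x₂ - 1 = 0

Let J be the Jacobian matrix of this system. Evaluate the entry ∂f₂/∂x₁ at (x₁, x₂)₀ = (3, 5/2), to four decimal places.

-2.2500

∂f₂/∂x₁ = -x₂^2 + 4.
At (3, 5/2) this is -2.2500.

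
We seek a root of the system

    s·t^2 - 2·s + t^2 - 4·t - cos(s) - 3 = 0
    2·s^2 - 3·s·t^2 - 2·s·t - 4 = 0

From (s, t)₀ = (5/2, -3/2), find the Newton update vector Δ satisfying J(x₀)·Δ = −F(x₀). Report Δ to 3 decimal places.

(-0.987, 0.403)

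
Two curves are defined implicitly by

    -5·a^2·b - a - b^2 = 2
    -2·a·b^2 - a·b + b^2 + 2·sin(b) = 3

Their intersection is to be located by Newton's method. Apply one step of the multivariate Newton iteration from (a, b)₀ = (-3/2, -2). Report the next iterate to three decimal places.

At (-3/2, -2): F = (18.000, 8.18141).
Jacobian J = [[-10·a·b - 1, -5·a^2 - 2·b], [-2·b^2 - b, -4·a·b - a + 2·b + 2·cos(b)]].
At the point, J = [[-31.000, -7.250], [-6.000, -15.33229]] (det J = 431.80110).
Solving J·Δ = −F gives Δ = (0.502, 0.337).
Then the next iterate is (a, b)₁ = (-0.998, -1.663).

(-0.998, -1.663)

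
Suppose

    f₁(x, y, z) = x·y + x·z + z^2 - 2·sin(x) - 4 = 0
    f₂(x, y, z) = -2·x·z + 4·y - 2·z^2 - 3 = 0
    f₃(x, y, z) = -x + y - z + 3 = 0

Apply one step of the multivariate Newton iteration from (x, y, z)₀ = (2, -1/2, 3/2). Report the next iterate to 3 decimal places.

At (2, -1/2, 3/2): F = (-1.56859, -15.500, -1.000).
Jacobian J = [[y + z - 2·cos(x), x, x + 2·z], [-2·z, 4, -2·x - 4·z], [-1, 1, -1]].
At the point, J = [[1.83229, 2.000, 5.000], [-3.000, 4.000, -10.000], [-1.000, 1.000, -1.000]] (det J = 29.99376).
Solving J·Δ = −F gives Δ = (2.598, 2.114, -1.484).
Then the next iterate is (x, y, z)₁ = (4.598, 1.614, 0.016).

(4.598, 1.614, 0.016)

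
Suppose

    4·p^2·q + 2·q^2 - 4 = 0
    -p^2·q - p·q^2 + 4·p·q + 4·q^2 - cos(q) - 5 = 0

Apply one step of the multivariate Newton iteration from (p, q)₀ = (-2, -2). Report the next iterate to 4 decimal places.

At (-2, -2): F = (-28.0000, 43.416147).
Jacobian J = [[8·p·q, 4·p^2 + 4·q], [-2·p·q - q^2 + 4·q, -p^2 - 2·p·q + 4·p + 8·q + sin(q)]].
At the point, J = [[32.0000, 8.0000], [-20.0000, -36.909297]] (det J = -1021.097518).
Solving J·Δ = −F gives Δ = (0.6720, 0.8122).
Then the next iterate is (p, q)₁ = (-1.3280, -1.1878).

(-1.3280, -1.1878)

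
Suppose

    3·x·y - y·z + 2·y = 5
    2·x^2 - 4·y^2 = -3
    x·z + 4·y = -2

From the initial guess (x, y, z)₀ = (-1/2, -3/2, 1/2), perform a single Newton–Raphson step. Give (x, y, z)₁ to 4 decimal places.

At (-1/2, -3/2, 1/2): F = (-5.0000, -5.5000, -4.2500).
Jacobian J = [[3·y, 3·x - z + 2, -y], [4·x, -8·y, 0], [z, 4, x]].
At the point, J = [[-4.5000, 0.0000, 1.5000], [-2.0000, 12.0000, 0.0000], [0.5000, 4.0000, -0.5000]] (det J = 6.0000).
Solving J·Δ = −F gives Δ = (-12.2500, -1.5833, -33.4167).
Then the next iterate is (x, y, z)₁ = (-12.7500, -3.0833, -32.9167).

(-12.7500, -3.0833, -32.9167)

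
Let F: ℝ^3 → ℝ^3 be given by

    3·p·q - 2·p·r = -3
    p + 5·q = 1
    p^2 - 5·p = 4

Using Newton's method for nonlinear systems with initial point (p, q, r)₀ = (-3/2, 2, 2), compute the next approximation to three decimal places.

(-0.781, 0.356, -0.945)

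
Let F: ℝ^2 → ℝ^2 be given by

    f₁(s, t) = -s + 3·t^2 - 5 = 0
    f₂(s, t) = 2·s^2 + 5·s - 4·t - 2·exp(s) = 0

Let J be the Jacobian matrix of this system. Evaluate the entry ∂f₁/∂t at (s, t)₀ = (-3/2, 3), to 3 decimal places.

18.000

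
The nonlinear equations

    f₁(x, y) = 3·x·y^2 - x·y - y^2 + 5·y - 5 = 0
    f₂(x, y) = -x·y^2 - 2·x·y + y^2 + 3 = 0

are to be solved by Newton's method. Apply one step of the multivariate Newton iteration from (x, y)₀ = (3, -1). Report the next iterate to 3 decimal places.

At (3, -1): F = (1.000, 7.000).
Jacobian J = [[3·y^2 - y, 6·x·y - x - 2·y + 5], [-y^2 - 2·y, -2·x·y - 2·x + 2·y]].
At the point, J = [[4.000, -14.000], [1.000, -2.000]] (det J = 6.000).
Solving J·Δ = −F gives Δ = (-16.000, -4.500).
Then the next iterate is (x, y)₁ = (-13.000, -5.500).

(-13.000, -5.500)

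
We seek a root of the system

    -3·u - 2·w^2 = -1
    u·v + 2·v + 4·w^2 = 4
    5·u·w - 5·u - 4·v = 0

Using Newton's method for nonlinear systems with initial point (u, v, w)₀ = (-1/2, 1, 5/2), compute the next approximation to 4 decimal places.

(-0.2213, 0.2623, 1.4164)

At (-1/2, 1, 5/2): F = (-10.0000, 22.5000, -7.7500).
Jacobian J = [[-3, 0, -4·w], [v, u + 2, 8·w], [5·w - 5, -4, 5·u]].
At the point, J = [[-3.0000, 0.0000, -10.0000], [1.0000, 1.5000, 20.0000], [7.5000, -4.0000, -2.5000]] (det J = -76.2500).
Solving J·Δ = −F gives Δ = (0.2787, -0.7377, -1.0836).
Then the next iterate is (u, v, w)₁ = (-0.2213, 0.2623, 1.4164).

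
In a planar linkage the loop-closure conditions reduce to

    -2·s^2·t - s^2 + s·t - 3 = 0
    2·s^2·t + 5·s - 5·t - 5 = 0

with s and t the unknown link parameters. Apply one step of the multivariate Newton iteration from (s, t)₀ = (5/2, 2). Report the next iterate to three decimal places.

(2.427, -0.758)

At (5/2, 2): F = (-29.250, 22.500).
Jacobian J = [[-4·s·t - 2·s + t, -2·s^2 + s], [4·s·t + 5, 2·s^2 - 5]].
At the point, J = [[-23.000, -10.000], [25.000, 7.500]] (det J = 77.500).
Solving J·Δ = −F gives Δ = (-0.073, -2.758).
Then the next iterate is (s, t)₁ = (2.427, -0.758).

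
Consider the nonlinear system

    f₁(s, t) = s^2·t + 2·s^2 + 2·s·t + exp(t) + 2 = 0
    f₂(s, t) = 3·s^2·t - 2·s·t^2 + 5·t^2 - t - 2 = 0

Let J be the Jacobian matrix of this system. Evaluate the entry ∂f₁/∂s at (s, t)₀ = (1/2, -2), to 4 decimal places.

∂f₁/∂s = 2·s·t + 4·s + 2·t.
At (1/2, -2) this is -4.0000.

-4.0000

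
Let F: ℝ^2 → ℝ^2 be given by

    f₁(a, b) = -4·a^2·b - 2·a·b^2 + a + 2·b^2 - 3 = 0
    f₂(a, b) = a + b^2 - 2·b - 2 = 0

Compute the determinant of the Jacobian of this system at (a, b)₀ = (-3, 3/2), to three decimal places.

44.500

J = [[-8·a·b - 2·b^2 + 1, -4·a^2 - 4·a·b + 4·b], [1, 2·b - 2]].
At the point, J = [[32.500, -12.000], [1.000, 1.000]].
det J = 44.500.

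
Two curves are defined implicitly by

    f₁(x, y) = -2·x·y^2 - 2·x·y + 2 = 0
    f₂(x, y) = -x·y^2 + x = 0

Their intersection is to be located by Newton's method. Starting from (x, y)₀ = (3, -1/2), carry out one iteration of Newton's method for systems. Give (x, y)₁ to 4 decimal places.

(-4.0000, 0.5000)

At (3, -1/2): F = (3.5000, 2.2500).
Jacobian J = [[-2·y^2 - 2·y, -4·x·y - 2·x], [-y^2 + 1, -2·x·y]].
At the point, J = [[0.5000, 0.0000], [0.7500, 3.0000]] (det J = 1.5000).
Solving J·Δ = −F gives Δ = (-7.0000, 1.0000).
Then the next iterate is (x, y)₁ = (-4.0000, 0.5000).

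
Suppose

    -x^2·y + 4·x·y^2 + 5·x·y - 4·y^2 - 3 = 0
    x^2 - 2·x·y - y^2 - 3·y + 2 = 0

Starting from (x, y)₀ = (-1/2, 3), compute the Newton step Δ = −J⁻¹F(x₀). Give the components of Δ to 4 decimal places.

At (-1/2, 3): F = (-65.2500, -12.7500).
Jacobian J = [[-2·x·y + 4·y^2 + 5·y, -x^2 + 8·x·y + 5·x - 8·y], [2·x - 2·y, -2·x - 2·y - 3]].
At the point, J = [[54.0000, -38.7500], [-7.0000, -8.0000]] (det J = -703.2500).
Solving J·Δ = −F gives Δ = (0.0397, -1.6285).

(0.0397, -1.6285)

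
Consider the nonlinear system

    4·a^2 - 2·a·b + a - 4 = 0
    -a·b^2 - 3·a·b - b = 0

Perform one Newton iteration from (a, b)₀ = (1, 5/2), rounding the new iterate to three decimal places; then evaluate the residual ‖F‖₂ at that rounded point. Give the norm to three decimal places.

2.941

At (1, 5/2): F = (-4.000, -16.250).
Jacobian J = [[8·a - 2·b + 1, -2·a], [-b^2 - 3·b, -2·a·b - 3·a - 1]].
At the point, J = [[4.000, -2.000], [-13.750, -9.000]] (det J = -63.500).
Solving J·Δ = −F gives Δ = (0.055, -1.890).
Then the next iterate is (a, b)₁ = (1.055, 0.610).
Re-evaluating at (1.055, 0.610): F = (0.220, -2.93322), so ‖F‖₂ = 2.941.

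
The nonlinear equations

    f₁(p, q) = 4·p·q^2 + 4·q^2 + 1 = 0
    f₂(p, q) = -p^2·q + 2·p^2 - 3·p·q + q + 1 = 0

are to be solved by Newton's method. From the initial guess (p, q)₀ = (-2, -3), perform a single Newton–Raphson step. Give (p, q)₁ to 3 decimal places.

(-1.718, -1.965)

At (-2, -3): F = (-35.000, 0.000).
Jacobian J = [[4·q^2, 8·p·q + 8·q], [-2·p·q + 4·p - 3·q, -p^2 - 3·p + 1]].
At the point, J = [[36.000, 24.000], [-11.000, 3.000]] (det J = 372.000).
Solving J·Δ = −F gives Δ = (0.282, 1.035).
Then the next iterate is (p, q)₁ = (-1.718, -1.965).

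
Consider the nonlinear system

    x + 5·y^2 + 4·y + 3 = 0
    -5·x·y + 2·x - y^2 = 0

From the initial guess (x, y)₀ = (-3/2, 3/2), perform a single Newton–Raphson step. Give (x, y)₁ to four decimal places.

At (-3/2, 3/2): F = (18.7500, 6.0000).
Jacobian J = [[1, 10·y + 4], [-5·y + 2, -5·x - 2·y]].
At the point, J = [[1.0000, 19.0000], [-5.5000, 4.5000]] (det J = 109.0000).
Solving J·Δ = −F gives Δ = (0.2718, -1.0011).
Then the next iterate is (x, y)₁ = (-1.2282, 0.4989).

(-1.2282, 0.4989)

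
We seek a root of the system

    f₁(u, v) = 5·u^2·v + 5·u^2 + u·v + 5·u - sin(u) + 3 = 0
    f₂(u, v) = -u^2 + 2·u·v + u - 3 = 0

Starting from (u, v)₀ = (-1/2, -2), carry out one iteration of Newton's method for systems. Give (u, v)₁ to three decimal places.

(-0.396, -3.957)

At (-1/2, -2): F = (0.72943, -1.750).
Jacobian J = [[10·u·v + 10·u + v - cos(u) + 5, 5·u^2 + u], [-2·u + 2·v + 1, 2·u]].
At the point, J = [[7.12242, 0.750], [-2.000, -1.000]] (det J = -5.62242).
Solving J·Δ = −F gives Δ = (0.104, -1.957).
Then the next iterate is (u, v)₁ = (-0.396, -3.957).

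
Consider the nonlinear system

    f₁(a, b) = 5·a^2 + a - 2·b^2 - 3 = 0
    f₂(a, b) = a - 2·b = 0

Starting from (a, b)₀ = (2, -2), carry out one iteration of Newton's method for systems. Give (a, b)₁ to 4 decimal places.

(0.6000, 0.3000)

At (2, -2): F = (11.0000, 6.0000).
Jacobian J = [[10·a + 1, -4·b], [1, -2]].
At the point, J = [[21.0000, 8.0000], [1.0000, -2.0000]] (det J = -50.0000).
Solving J·Δ = −F gives Δ = (-1.4000, 2.3000).
Then the next iterate is (a, b)₁ = (0.6000, 0.3000).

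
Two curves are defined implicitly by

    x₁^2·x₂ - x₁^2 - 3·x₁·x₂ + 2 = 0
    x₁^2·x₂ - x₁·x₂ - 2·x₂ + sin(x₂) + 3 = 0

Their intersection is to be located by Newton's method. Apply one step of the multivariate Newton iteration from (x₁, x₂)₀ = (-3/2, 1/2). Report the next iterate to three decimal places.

(0.069, 0.037)

At (-3/2, 1/2): F = (3.125, 4.35443).
Jacobian J = [[2·x₁·x₂ - 2·x₁ - 3·x₂, x₁^2 - 3·x₁], [2·x₁·x₂ - x₂, x₁^2 - x₁ + cos(x₂) - 2]].
At the point, J = [[0.000, 6.750], [-2.000, 2.62758]] (det J = 13.500).
Solving J·Δ = −F gives Δ = (1.569, -0.463).
Then the next iterate is (x₁, x₂)₁ = (0.069, 0.037).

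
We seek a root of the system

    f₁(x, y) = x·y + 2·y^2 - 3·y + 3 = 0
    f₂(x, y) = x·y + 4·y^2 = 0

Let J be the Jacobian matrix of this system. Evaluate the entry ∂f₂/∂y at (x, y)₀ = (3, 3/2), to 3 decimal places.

∂f₂/∂y = x + 8·y.
At (3, 3/2) this is 15.000.

15.000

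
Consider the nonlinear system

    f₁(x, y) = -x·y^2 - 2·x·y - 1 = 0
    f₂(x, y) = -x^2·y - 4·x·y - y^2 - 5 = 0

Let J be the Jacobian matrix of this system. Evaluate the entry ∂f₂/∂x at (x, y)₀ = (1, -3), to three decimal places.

18.000

∂f₂/∂x = -2·x·y - 4·y.
At (1, -3) this is 18.000.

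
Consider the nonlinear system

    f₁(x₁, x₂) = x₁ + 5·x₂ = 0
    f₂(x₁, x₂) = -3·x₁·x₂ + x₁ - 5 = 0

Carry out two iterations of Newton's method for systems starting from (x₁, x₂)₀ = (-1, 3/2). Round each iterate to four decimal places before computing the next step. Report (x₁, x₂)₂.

(-4.6175, 0.9235)

At (-1, 3/2): F = (6.5000, -1.5000).
Jacobian J = [[1, 5], [-3·x₂ + 1, -3·x₁]].
At the point, J = [[1.0000, 5.0000], [-3.5000, 3.0000]] (det J = 20.5000).
Solving J·Δ = −F gives Δ = (-1.3171, -1.0366).
Then the next iterate is (x₁, x₂)₁ = (-2.3171, 0.4634).
Round to (-2.3171, 0.4634) and repeat: F = (-0.0001, -4.095868), J = [[1.0000, 5.0000], [-0.3902, 6.9513]].
Δ = (-2.3004, 0.4601), so (x₁, x₂)₂ = (-4.6175, 0.9235).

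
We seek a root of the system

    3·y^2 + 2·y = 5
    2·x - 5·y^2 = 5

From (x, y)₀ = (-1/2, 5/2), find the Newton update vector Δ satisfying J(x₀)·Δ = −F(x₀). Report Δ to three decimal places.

At (-1/2, 5/2): F = (18.750, -37.250).
Jacobian J = [[0, 6·y + 2], [2, -10·y]].
At the point, J = [[0.000, 17.000], [2.000, -25.000]] (det J = -34.000).
Solving J·Δ = −F gives Δ = (4.838, -1.103).

(4.838, -1.103)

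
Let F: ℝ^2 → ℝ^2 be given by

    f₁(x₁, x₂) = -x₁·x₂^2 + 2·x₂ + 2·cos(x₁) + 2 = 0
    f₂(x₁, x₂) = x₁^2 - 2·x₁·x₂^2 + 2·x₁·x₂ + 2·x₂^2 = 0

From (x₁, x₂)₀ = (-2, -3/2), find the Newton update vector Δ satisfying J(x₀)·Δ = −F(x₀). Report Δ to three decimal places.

At (-2, -3/2): F = (2.66771, 23.500).
Jacobian J = [[-x₂^2 - 2·sin(x₁), -2·x₁·x₂ + 2], [2·x₁ - 2·x₂^2 + 2·x₂, -4·x₁·x₂ + 2·x₁ + 4·x₂]].
At the point, J = [[-0.43141, -4.000], [-11.500, -22.000]] (det J = -36.50909).
Solving J·Δ = −F gives Δ = (0.967, 0.563).

(0.967, 0.563)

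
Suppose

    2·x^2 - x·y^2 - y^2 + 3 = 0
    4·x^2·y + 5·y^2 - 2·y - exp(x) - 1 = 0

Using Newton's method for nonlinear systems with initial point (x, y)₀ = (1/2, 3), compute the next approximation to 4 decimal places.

At (1/2, 3): F = (-10.0000, 39.351279).
Jacobian J = [[4·x - y^2, -2·x·y - 2·y], [8·x·y - exp(x), 4·x^2 + 10·y - 2]].
At the point, J = [[-7.0000, -9.0000], [10.351279, 29.0000]] (det J = -109.838491).
Solving J·Δ = −F gives Δ = (0.5841, -1.5654).
Then the next iterate is (x, y)₁ = (1.0841, 1.4346).

(1.0841, 1.4346)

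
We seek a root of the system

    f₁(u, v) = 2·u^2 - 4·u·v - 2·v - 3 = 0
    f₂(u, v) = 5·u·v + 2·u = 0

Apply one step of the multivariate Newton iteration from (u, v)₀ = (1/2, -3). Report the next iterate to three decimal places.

At (1/2, -3): F = (9.500, -6.500).
Jacobian J = [[4·u - 4·v, -4·u - 2], [5·v + 2, 5·u]].
At the point, J = [[14.000, -4.000], [-13.000, 2.500]] (det J = -17.000).
Solving J·Δ = −F gives Δ = (-0.132, 1.912).
Then the next iterate is (u, v)₁ = (0.368, -1.088).

(0.368, -1.088)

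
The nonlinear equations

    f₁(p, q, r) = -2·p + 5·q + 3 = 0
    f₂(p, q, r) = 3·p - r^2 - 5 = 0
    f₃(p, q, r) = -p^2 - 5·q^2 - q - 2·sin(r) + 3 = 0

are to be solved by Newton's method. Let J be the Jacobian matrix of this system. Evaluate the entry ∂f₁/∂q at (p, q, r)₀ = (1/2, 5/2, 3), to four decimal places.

∂f₁/∂q = 5.
At (1/2, 5/2, 3) this is 5.0000.

5.0000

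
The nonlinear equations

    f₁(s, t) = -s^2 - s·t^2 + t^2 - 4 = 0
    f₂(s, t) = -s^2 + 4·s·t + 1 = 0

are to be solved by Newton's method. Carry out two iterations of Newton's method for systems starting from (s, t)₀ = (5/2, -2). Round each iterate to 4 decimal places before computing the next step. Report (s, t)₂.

(-0.5111, -1.6911)

At (5/2, -2): F = (-16.2500, -25.2500).
Jacobian J = [[-2·s - t^2, -2·s·t + 2·t], [-2·s + 4·t, 4·s]].
At the point, J = [[-9.0000, 6.0000], [-13.0000, 10.0000]] (det J = -12.0000).
Solving J·Δ = −F gives Δ = (-0.9167, 1.3333).
Then the next iterate is (s, t)₁ = (1.5833, -0.6667).
Round to (1.5833, -0.6667) and repeat: F = (-6.766109, -5.729183), J = [[-3.611089, 0.777772], [-5.8334, 6.3332]].
Δ = (-2.0944, -1.0244), so (s, t)₂ = (-0.5111, -1.6911).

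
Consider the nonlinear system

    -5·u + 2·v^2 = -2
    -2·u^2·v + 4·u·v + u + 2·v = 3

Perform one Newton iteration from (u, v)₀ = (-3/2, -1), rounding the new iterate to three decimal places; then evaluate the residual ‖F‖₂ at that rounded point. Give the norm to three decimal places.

At (-3/2, -1): F = (11.500, 4.000).
Jacobian J = [[-5, 4·v], [-4·u·v + 4·v + 1, -2·u^2 + 4·u + 2]].
At the point, J = [[-5.000, -4.000], [-9.000, -8.500]] (det J = 6.500).
Solving J·Δ = −F gives Δ = (12.577, -12.846).
Then the next iterate is (u, v)₁ = (11.077, -13.846).
Re-evaluating at (11.077, -13.846): F = (330.03843, 2764.70287), so ‖F‖₂ = 2784.332.

2784.332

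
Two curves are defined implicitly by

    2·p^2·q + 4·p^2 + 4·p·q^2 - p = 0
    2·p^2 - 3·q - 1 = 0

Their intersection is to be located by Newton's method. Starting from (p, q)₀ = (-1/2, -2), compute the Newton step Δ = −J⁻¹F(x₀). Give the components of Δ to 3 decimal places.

(-0.866, 2.411)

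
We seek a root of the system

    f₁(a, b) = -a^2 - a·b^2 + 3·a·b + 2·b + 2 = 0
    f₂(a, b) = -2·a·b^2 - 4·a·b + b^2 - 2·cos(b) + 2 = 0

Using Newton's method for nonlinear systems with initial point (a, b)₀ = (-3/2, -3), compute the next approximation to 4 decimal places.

At (-3/2, -3): F = (20.7500, 21.979985).
Jacobian J = [[-2·a - b^2 + 3·b, -2·a·b + 3·a + 2], [-2·b^2 - 4·b, -4·a·b - 4·a + 2·b + 2·sin(b)]].
At the point, J = [[-15.0000, -11.5000], [-6.0000, -18.282240]] (det J = 205.233600).
Solving J·Δ = −F gives Δ = (0.6168, 0.9998).
Then the next iterate is (a, b)₁ = (-0.8832, -2.0002).

(-0.8832, -2.0002)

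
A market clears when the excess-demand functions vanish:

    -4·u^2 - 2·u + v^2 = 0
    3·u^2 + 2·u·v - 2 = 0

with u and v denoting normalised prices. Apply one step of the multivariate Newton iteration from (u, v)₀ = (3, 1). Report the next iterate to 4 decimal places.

At (3, 1): F = (-41.0000, 31.0000).
Jacobian J = [[-8·u - 2, 2·v], [6·u + 2·v, 2·u]].
At the point, J = [[-26.0000, 2.0000], [20.0000, 6.0000]] (det J = -196.0000).
Solving J·Δ = −F gives Δ = (-1.5714, 0.0714).
Then the next iterate is (u, v)₁ = (1.4286, 1.0714).

(1.4286, 1.0714)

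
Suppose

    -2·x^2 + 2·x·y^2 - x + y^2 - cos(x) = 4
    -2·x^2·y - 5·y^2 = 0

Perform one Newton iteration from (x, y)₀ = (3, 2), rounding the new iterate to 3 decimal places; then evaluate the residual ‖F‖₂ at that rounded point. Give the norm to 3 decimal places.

At (3, 2): F = (3.98999, -56.000).
Jacobian J = [[-4·x + 2·y^2 + sin(x) - 1, 4·x·y + 2·y], [-4·x·y, -2·x^2 - 10·y]].
At the point, J = [[-4.85888, 28.000], [-24.000, -38.000]] (det J = 856.63744).
Solving J·Δ = −F gives Δ = (-1.653, -0.429).
Then the next iterate is (x, y)₁ = (1.347, 1.571).
Re-evaluating at (1.347, 1.571): F = (-0.08081, -18.04108), so ‖F‖₂ = 18.041.

18.041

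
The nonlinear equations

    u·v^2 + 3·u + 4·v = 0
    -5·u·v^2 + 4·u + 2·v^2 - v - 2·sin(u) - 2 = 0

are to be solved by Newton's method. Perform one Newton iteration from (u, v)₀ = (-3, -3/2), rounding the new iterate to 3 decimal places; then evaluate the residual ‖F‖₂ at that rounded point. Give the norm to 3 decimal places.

At (-3, -3/2): F = (-21.750, 26.03224).
Jacobian J = [[v^2 + 3, 2·u·v + 4], [-5·v^2 - 2·cos(u) + 4, -10·u·v + 4·v - 1]].
At the point, J = [[5.250, 13.000], [-5.27002, -52.000]] (det J = -204.48980).
Solving J·Δ = −F gives Δ = (3.876, 0.108).
Then the next iterate is (u, v)₁ = (0.876, -1.392).
Re-evaluating at (0.876, -1.392): F = (-1.24261, -3.25201), so ‖F‖₂ = 3.481.

3.481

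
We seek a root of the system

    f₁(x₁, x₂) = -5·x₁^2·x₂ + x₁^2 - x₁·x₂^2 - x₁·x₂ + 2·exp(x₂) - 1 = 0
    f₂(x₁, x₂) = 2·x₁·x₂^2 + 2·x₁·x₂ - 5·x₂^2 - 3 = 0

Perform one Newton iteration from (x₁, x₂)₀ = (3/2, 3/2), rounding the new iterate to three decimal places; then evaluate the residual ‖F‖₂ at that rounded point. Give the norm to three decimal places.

2.429

At (3/2, 3/2): F = (-12.28662, -3.000).
Jacobian J = [[-10·x₁·x₂ + 2·x₁ - x₂^2 - x₂, -5·x₁^2 - 2·x₁·x₂ - x₁ + 2·exp(x₂)], [2·x₂^2 + 2·x₂, 4·x₁·x₂ + 2·x₁ - 10·x₂]].
At the point, J = [[-23.250, -8.28662], [7.500, -3.000]] (det J = 131.89966).
Solving J·Δ = −F gives Δ = (-0.091, -1.227).
Then the next iterate is (x₁, x₂)₁ = (1.409, 0.273).
Re-evaluating at (1.409, 0.273): F = (0.41350, -2.39331), so ‖F‖₂ = 2.429.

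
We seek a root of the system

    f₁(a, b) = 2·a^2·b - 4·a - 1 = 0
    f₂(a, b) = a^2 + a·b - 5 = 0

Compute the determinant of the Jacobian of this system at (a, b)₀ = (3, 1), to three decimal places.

-102.000

J = [[4·a·b - 4, 2·a^2], [2·a + b, a]].
At the point, J = [[8.000, 18.000], [7.000, 3.000]].
det J = -102.000.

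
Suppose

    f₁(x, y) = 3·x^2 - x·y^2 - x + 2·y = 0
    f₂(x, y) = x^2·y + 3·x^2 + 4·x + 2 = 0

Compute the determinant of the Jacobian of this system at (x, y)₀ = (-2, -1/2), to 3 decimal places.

J = [[6·x - y^2 - 1, -2·x·y + 2], [2·x·y + 6·x + 4, x^2]].
At the point, J = [[-13.250, 0.000], [-6.000, 4.000]].
det J = -53.000.

-53.000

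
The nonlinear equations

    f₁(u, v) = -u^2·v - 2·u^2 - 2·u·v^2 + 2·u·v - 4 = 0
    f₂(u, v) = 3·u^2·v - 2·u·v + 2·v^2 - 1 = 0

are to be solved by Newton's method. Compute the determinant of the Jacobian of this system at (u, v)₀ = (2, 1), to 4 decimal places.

-64.0000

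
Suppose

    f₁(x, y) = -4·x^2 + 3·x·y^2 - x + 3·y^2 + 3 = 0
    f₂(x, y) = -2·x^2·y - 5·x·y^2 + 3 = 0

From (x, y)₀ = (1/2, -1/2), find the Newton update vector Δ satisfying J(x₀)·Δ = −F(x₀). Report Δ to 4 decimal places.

At (1/2, -1/2): F = (2.6250, 2.6250).
Jacobian J = [[-8·x + 3·y^2 - 1, 6·x·y + 6·y], [-4·x·y - 5·y^2, -2·x^2 - 10·x·y]].
At the point, J = [[-4.2500, -4.5000], [-0.2500, 2.0000]] (det J = -9.6250).
Solving J·Δ = −F gives Δ = (1.7727, -1.0909).

(1.7727, -1.0909)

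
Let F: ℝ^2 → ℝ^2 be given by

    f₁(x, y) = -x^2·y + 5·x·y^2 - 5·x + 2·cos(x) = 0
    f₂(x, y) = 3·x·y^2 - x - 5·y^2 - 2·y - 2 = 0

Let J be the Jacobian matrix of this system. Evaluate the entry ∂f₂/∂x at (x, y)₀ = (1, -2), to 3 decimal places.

11.000

∂f₂/∂x = 3·y^2 - 1.
At (1, -2) this is 11.000.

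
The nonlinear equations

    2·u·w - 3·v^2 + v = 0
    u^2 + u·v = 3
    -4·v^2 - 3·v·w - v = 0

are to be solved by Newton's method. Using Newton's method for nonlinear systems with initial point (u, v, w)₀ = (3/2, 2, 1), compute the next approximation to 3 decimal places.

(1.326, 1.079, 0.071)

At (3/2, 2, 1): F = (-7.000, 2.250, -24.000).
Jacobian J = [[2·w, -6·v + 1, 2·u], [2·u + v, u, 0], [0, -8·v - 3·w - 1, -3·v]].
At the point, J = [[2.000, -11.000, 3.000], [5.000, 1.500, 0.000], [0.000, -20.000, -6.000]] (det J = -648.000).
Solving J·Δ = −F gives Δ = (-0.174, -0.921, -0.929).
Then the next iterate is (u, v, w)₁ = (1.326, 1.079, 0.071).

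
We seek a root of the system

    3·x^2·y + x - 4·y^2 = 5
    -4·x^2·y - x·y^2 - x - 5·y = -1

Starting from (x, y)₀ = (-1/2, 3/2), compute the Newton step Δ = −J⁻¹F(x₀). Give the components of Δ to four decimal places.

(0.2470, -1.2657)

At (-1/2, 3/2): F = (-13.3750, -6.3750).
Jacobian J = [[6·x·y + 1, 3·x^2 - 8·y], [-8·x·y - y^2 - 1, -4·x^2 - 2·x·y - 5]].
At the point, J = [[-3.5000, -11.2500], [2.7500, -4.5000]] (det J = 46.6875).
Solving J·Δ = −F gives Δ = (0.2470, -1.2657).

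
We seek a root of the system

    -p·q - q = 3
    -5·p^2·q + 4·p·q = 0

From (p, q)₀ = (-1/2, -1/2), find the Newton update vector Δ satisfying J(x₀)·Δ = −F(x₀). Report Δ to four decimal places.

(2.5161, -2.9839)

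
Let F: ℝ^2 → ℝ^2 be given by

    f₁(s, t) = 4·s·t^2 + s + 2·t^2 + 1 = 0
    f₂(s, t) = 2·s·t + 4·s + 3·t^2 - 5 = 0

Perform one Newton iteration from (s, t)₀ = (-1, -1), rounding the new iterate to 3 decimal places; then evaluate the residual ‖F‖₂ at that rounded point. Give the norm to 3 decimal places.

1.857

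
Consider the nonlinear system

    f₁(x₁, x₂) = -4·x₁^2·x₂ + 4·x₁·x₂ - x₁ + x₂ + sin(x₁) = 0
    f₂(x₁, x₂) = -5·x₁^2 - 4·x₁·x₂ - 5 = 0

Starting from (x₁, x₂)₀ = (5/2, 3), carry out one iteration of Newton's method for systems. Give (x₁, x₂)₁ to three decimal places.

(-21.938, 86.796)

At (5/2, 3): F = (-43.90153, -66.250).
Jacobian J = [[-8·x₁·x₂ + 4·x₂ + cos(x₁) - 1, -4·x₁^2 + 4·x₁ + 1], [-10·x₁ - 4·x₂, -4·x₁]].
At the point, J = [[-49.80114, -14.000], [-37.000, -10.000]] (det J = -19.98856).
Solving J·Δ = −F gives Δ = (-24.438, 83.796).
Then the next iterate is (x₁, x₂)₁ = (-21.938, 86.796).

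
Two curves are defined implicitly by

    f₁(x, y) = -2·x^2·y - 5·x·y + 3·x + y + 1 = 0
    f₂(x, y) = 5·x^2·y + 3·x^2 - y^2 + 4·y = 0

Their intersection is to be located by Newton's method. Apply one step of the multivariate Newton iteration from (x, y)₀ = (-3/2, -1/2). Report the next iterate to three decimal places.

(0.320, -0.263)

At (-3/2, -1/2): F = (-5.500, -1.125).
Jacobian J = [[-4·x·y - 5·y + 3, -2·x^2 - 5·x + 1], [10·x·y + 6·x, 5·x^2 - 2·y + 4]].
At the point, J = [[2.500, 4.000], [-1.500, 16.250]] (det J = 46.625).
Solving J·Δ = −F gives Δ = (1.820, 0.237).
Then the next iterate is (x, y)₁ = (0.320, -0.263).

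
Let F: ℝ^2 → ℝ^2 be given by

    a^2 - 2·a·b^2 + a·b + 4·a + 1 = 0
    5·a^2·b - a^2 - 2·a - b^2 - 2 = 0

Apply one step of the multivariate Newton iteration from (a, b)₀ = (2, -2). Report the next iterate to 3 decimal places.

At (2, -2): F = (-7.000, -54.000).
Jacobian J = [[2·a - 2·b^2 + b + 4, -4·a·b + a], [10·a·b - 2·a - 2, 5·a^2 - 2·b]].
At the point, J = [[-2.000, 18.000], [-46.000, 24.000]] (det J = 780.000).
Solving J·Δ = −F gives Δ = (-1.031, 0.274).
Then the next iterate is (a, b)₁ = (0.969, -1.726).

(0.969, -1.726)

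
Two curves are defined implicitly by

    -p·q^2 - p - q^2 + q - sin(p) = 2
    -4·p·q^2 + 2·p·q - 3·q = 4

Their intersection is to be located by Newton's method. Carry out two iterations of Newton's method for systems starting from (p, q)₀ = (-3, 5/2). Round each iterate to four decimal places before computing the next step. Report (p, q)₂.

At (-3, 5/2): F = (16.141120, 48.5000).
Jacobian J = [[-q^2 - cos(p) - 1, -2·p·q - 2·q + 1], [-4·q^2 + 2·q, -8·p·q + 2·p - 3]].
At the point, J = [[-6.260008, 11.0000], [-20.0000, 51.0000]] (det J = -99.260383).
Solving J·Δ = −F gives Δ = (2.9186, 0.1936).
Then the next iterate is (p, q)₁ = (-0.0814, 2.6936).
Round to (-0.0814, 2.6936) and repeat: F = (-5.808575, -10.156933), J = [[-9.252170, -3.948682], [-23.634724, -1.408728]].
Δ = (-0.3976, -0.5394), so (p, q)₂ = (-0.4790, 2.1542).

(-0.4790, 2.1542)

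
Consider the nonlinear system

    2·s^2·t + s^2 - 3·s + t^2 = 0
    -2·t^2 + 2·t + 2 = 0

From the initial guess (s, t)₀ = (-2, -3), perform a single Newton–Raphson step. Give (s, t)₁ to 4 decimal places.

(-1.8908, -1.4286)

At (-2, -3): F = (-5.0000, -22.0000).
Jacobian J = [[4·s·t + 2·s - 3, 2·s^2 + 2·t], [0, -4·t + 2]].
At the point, J = [[17.0000, 2.0000], [0.0000, 14.0000]] (det J = 238.0000).
Solving J·Δ = −F gives Δ = (0.1092, 1.5714).
Then the next iterate is (s, t)₁ = (-1.8908, -1.4286).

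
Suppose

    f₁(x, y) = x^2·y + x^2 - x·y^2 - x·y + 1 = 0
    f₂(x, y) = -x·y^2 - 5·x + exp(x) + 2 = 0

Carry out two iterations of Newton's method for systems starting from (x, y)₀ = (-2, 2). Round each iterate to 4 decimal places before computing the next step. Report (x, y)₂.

At (-2, 2): F = (25.0000, 20.135335).
Jacobian J = [[2·x·y + 2·x - y^2 - y, x^2 - 2·x·y - x], [-y^2 + exp(x) - 5, -2·x·y]].
At the point, J = [[-18.0000, 14.0000], [-8.864665, 8.0000]] (det J = -19.894694).
Solving J·Δ = −F gives Δ = (-4.1164, -7.0782).
Then the next iterate is (x, y)₁ = (-6.1164, -5.0782).
Round to (-6.1164, -5.0782) and repeat: F = (-24.896760, 190.314634), J = [[29.177890, -18.593856], [-30.785909, -62.120605]].
Δ = (2.1322, 2.0069), so (x, y)₂ = (-3.9842, -3.0713).

(-3.9842, -3.0713)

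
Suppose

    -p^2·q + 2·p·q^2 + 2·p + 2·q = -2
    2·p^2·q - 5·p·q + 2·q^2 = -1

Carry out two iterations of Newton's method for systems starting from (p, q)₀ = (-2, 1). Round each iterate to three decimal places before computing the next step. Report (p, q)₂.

(3.138, -1.377)

At (-2, 1): F = (-8.000, 21.000).
Jacobian J = [[-2·p·q + 2·q^2 + 2, -p^2 + 4·p·q + 2], [4·p·q - 5·q, 2·p^2 - 5·p + 4·q]].
At the point, J = [[8.000, -10.000], [-13.000, 22.000]] (det J = 46.000).
Solving J·Δ = −F gives Δ = (-0.739, -1.391).
Then the next iterate is (p, q)₁ = (-2.739, -0.391).
Round to (-2.739, -0.391) and repeat: F = (-2.16415, -9.91564), J = [[0.16386, -1.21832], [6.23880, 27.13524]].
Δ = (5.877, -0.986), so (p, q)₂ = (3.138, -1.377).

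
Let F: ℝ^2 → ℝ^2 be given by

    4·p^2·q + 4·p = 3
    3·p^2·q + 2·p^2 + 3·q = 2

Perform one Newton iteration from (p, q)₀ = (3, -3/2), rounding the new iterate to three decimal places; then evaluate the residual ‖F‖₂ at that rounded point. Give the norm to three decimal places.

14.941

At (3, -3/2): F = (-45.000, -29.000).
Jacobian J = [[8·p·q + 4, 4·p^2], [6·p·q + 4·p, 3·p^2 + 3]].
At the point, J = [[-32.000, 36.000], [-15.000, 30.000]] (det J = -420.000).
Solving J·Δ = −F gives Δ = (-0.729, 0.602).
Then the next iterate is (p, q)₁ = (2.271, -0.898).
Re-evaluating at (2.271, -0.898): F = (-12.44153, -8.27326), so ‖F‖₂ = 14.941.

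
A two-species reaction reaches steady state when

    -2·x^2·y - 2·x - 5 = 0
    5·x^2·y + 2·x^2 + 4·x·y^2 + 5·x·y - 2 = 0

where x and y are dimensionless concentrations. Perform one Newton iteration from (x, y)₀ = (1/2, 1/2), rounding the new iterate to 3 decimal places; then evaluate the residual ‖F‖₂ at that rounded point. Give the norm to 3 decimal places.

93.566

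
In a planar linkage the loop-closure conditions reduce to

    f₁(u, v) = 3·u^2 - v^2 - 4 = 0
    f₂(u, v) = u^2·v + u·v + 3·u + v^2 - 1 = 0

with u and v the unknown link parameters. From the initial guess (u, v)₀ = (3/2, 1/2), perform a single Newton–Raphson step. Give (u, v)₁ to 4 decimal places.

At (3/2, 1/2): F = (2.5000, 5.6250).
Jacobian J = [[6·u, -2·v], [2·u·v + v + 3, u^2 + u + 2·v]].
At the point, J = [[9.0000, -1.0000], [5.0000, 4.7500]] (det J = 47.7500).
Solving J·Δ = −F gives Δ = (-0.3665, -0.7984).
Then the next iterate is (u, v)₁ = (1.1335, -0.2984).

(1.1335, -0.2984)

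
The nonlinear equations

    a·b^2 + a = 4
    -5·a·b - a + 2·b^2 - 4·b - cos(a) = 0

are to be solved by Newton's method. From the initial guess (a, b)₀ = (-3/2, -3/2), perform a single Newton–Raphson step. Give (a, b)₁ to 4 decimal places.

(-0.9183, 0.0521)

At (-3/2, -3/2): F = (-8.8750, 0.679263).
Jacobian J = [[b^2 + 1, 2·a·b], [-5·b + sin(a) - 1, -5·a + 4·b - 4]].
At the point, J = [[3.2500, 4.5000], [5.502505, -2.5000]] (det J = -32.886273).
Solving J·Δ = −F gives Δ = (0.5817, 1.5521).
Then the next iterate is (a, b)₁ = (-0.9183, 0.0521).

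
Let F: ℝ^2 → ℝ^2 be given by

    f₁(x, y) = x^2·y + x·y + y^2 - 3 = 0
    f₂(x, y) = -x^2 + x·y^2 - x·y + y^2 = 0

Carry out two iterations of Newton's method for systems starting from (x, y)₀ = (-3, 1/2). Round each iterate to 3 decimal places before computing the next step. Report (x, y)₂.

(-1.207, 1.631)

At (-3, 1/2): F = (0.250, -8.000).
Jacobian J = [[2·x·y + y, x^2 + x + 2·y], [-2·x + y^2 - y, 2·x·y - x + 2·y]].
At the point, J = [[-2.500, 7.000], [5.750, 1.000]] (det J = -42.750).
Solving J·Δ = −F gives Δ = (1.316, 0.434).
Then the next iterate is (x, y)₁ = (-1.684, 0.934).
Round to (-1.684, 0.934) and repeat: F = (-1.05181, -1.85969), J = [[-2.21171, 3.01986], [3.30636, 0.40629]].
Δ = (0.477, 0.697), so (x, y)₂ = (-1.207, 1.631).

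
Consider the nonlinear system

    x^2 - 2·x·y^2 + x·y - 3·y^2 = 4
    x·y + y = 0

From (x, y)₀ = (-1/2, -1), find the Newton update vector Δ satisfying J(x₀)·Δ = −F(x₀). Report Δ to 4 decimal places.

(0.5833, 2.1667)

At (-1/2, -1): F = (-5.2500, -0.5000).
Jacobian J = [[2·x - 2·y^2 + y, -4·x·y + x - 6·y], [y, x + 1]].
At the point, J = [[-4.0000, 3.5000], [-1.0000, 0.5000]] (det J = 1.5000).
Solving J·Δ = −F gives Δ = (0.5833, 2.1667).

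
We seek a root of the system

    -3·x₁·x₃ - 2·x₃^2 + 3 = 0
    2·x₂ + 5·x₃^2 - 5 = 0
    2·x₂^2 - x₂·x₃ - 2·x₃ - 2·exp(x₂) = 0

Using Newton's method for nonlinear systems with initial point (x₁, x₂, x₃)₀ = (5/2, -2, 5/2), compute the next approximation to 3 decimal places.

(0.944, -1.282, 1.553)

At (5/2, -2, 5/2): F = (-28.250, 22.250, 7.72933).
Jacobian J = [[-3·x₃, 0, -3·x₁ - 4·x₃], [0, 2, 10·x₃], [0, 4·x₂ - x₃ - 2·exp(x₂), -x₂ - 2]].
At the point, J = [[-7.500, 0.000, -17.500], [0.000, 2.000, 25.000], [0.000, -10.77067, 0.000]] (det J = -2019.50073).
Solving J·Δ = −F gives Δ = (-1.556, 0.718, -0.947).
Then the next iterate is (x₁, x₂, x₃)₁ = (0.944, -1.282, 1.553).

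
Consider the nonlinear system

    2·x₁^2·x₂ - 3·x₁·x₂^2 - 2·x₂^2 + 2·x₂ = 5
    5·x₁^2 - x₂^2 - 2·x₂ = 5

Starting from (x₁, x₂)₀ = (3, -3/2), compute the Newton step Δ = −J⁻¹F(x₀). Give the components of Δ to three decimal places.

At (3, -3/2): F = (-59.750, 40.750).
Jacobian J = [[4·x₁·x₂ - 3·x₂^2, 2·x₁^2 - 6·x₁·x₂ - 4·x₂ + 2], [10·x₁, -2·x₂ - 2]].
At the point, J = [[-24.750, 53.000], [30.000, 1.000]] (det J = -1614.750).
Solving J·Δ = −F gives Δ = (-1.375, 0.485).

(-1.375, 0.485)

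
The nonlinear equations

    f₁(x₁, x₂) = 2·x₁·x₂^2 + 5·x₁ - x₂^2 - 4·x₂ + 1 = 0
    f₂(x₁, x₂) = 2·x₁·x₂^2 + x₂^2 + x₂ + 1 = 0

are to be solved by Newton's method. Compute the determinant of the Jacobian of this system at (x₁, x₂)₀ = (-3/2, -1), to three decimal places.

27.000

J = [[2·x₂^2 + 5, 4·x₁·x₂ - 2·x₂ - 4], [2·x₂^2, 4·x₁·x₂ + 2·x₂ + 1]].
At the point, J = [[7.000, 4.000], [2.000, 5.000]].
det J = 27.000.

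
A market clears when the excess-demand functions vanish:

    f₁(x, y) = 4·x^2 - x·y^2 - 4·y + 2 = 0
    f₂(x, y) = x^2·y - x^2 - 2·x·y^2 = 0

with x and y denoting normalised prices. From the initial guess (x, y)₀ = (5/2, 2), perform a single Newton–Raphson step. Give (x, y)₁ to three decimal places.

At (5/2, 2): F = (9.000, -13.750).
Jacobian J = [[8·x - y^2, -2·x·y - 4], [2·x·y - 2·x - 2·y^2, x^2 - 4·x·y]].
At the point, J = [[16.000, -14.000], [-3.000, -13.750]] (det J = -262.000).
Solving J·Δ = −F gives Δ = (-1.207, -0.737).
Then the next iterate is (x, y)₁ = (1.293, 1.263).

(1.293, 1.263)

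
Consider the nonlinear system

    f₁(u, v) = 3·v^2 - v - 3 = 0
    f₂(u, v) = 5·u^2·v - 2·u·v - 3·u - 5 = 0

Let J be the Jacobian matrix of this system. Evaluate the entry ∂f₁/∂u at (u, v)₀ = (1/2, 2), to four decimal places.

0.0000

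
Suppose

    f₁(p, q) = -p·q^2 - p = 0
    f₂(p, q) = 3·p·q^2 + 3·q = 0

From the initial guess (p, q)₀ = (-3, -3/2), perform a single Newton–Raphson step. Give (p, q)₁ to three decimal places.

(-1.102, -1.102)

At (-3, -3/2): F = (9.750, -24.750).
Jacobian J = [[-q^2 - 1, -2·p·q], [3·q^2, 6·p·q + 3]].
At the point, J = [[-3.250, -9.000], [6.750, 30.000]] (det J = -36.750).
Solving J·Δ = −F gives Δ = (1.898, 0.398).
Then the next iterate is (p, q)₁ = (-1.102, -1.102).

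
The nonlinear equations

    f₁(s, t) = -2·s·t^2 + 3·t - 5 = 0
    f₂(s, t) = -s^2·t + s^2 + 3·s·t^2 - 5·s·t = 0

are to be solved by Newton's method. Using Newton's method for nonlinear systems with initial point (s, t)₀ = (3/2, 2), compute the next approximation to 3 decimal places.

(0.380, 1.773)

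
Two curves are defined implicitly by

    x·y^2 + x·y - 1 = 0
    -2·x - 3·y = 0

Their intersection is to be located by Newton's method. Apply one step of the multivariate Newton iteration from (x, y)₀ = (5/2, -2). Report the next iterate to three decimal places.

(2.286, -1.524)

At (5/2, -2): F = (4.000, 1.000).
Jacobian J = [[y^2 + y, 2·x·y + x], [-2, -3]].
At the point, J = [[2.000, -7.500], [-2.000, -3.000]] (det J = -21.000).
Solving J·Δ = −F gives Δ = (-0.214, 0.476).
Then the next iterate is (x, y)₁ = (2.286, -1.524).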